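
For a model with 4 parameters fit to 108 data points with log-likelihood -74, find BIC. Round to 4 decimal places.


k * ln(n) = 4 * ln(108) = 4 * 4.682131 = 18.728524.
-2 * loglik = -2 * (-74) = 148.
BIC = 18.728524 + 148 = 166.728524, which rounds to 166.7285.

166.7285


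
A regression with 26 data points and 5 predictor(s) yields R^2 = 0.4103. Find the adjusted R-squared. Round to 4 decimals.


Adjusted R^2 = 1 - (1 - R^2) * (n-1)/(n-p-1).
(1 - R^2) = 0.5897.
(n-1)/(n-p-1) = 25/20.
(1 - R^2) * (n-1) = 0.5897 * 25 = 14.7425.
Divide by (n-p-1): 14.7425 / 20 = 0.7371.
Adj R^2 = 1 - 0.7371 = 0.2629.

0.2629


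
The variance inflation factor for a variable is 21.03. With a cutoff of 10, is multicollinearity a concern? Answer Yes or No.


Compare VIF = 21.03 to the threshold of 10.
21.03 >= 10, so the answer is Yes.

Yes


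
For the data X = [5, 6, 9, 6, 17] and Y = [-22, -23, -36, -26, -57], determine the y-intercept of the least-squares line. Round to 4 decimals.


Compute b1 = -2.9486 from the OLS formula.
With xbar = 8.6000 and ybar = -32.8000, the intercept is:
b0 = -32.8000 - -2.9486 * 8.6000 = -7.4424.

-7.4424


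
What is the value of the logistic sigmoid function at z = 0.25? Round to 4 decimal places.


First, exp(-0.2500) = 0.7788.
Then sigma(z) = 1/(1 + 0.7788) = 0.5622.

0.5622


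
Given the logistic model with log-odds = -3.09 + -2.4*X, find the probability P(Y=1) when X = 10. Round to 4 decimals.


Linear predictor: z = -3.09 + -2.4 * 10 = -27.0900.
P = 1/(1 + exp(27.0900)) = 1/(1 + 582153502557.0903) = 0.0000.

0.0000


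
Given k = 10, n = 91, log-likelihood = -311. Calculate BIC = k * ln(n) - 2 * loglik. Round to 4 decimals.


ln(91) = 4.510860.
k * ln(n) = 10 * 4.510860 = 45.108600.
-2L = 622.
BIC = 45.108600 + 622 = 667.108600, which rounds to 667.1086.

667.1086


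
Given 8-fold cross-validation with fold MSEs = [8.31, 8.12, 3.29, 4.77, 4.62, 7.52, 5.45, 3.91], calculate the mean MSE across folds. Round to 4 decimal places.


Add all fold MSEs: 45.9900.
Divide by k = 8: 45.9900/8 = 5.7488.

5.7488


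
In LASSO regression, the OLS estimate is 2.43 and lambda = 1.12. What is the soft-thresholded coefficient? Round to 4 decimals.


Check: |2.43| = 2.43 vs lambda = 1.12.
Since |beta| > lambda, coefficient = sign(beta)*(|beta| - lambda) = 1.3100.
Soft-thresholded coefficient = 1.3100.

1.3100


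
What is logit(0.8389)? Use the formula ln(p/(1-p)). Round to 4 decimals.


1 - p = 0.1611.
p/(1-p) = 5.2073.
logit = ln(5.2073) = 1.6501.

1.6501


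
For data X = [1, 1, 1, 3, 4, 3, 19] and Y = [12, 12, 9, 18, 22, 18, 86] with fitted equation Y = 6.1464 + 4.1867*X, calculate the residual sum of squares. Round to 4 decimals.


For each point, residual = actual - predicted.
Residuals: [1.6669, 1.6669, -1.3331, -0.7065, -0.8932, -0.7065, 0.3063].
Sum of squared residuals = 9.2242.

9.2242


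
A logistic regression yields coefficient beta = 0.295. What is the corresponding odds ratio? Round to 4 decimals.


Odds ratio = exp(beta) = exp(0.295).
= 1.3431.

1.3431


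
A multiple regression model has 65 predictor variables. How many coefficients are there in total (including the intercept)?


Each predictor gets one coefficient, plus one intercept.
Total parameters = 65 + 1 = 66.

66


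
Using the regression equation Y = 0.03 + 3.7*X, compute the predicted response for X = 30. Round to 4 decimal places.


Predicted value:
Y = 0.03 + (3.7)(30) = 0.03 + 111.0000 = 111.0300.

111.0300


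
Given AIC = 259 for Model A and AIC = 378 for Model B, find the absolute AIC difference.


Absolute difference = |259 - 378| = 119.
The model with lower AIC (A) is preferred.

119


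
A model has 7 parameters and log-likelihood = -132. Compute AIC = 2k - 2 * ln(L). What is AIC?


Compute:
2k = 2*7 = 14.
-2*loglik = -2*(-132) = 264.
AIC = 14 + 264 = 278.

278


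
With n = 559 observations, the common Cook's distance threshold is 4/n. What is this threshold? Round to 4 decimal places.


The threshold is 4/n.
4/559 = 0.0072.

0.0072


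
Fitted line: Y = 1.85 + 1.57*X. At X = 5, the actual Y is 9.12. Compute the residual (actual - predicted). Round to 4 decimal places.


Fitted value at X = 5 is yhat = 1.85 + 1.57*5 = 9.7000.
Residual = 9.12 - 9.7000 = -0.5800.

-0.5800


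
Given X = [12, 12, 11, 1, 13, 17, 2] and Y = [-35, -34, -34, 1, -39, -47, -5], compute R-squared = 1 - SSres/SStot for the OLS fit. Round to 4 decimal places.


After computing the OLS fit (b0=1.9324, b1=-3.0372):
SSres = 21.4223, SStot = 1971.7143.
R^2 = 1 - 21.4223/1971.7143 = 0.9891.

0.9891


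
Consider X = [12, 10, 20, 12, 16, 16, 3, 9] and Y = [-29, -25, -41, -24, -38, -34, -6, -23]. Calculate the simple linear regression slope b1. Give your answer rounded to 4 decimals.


Calculate xbar = 12.2500, ybar = -27.5000.
S_xx = 189.5000, S_xy = -388.0000.
Using b1 = S_xy / S_xx = -388.0000 / 189.5000, we get b1 = -2.0475.

-2.0475


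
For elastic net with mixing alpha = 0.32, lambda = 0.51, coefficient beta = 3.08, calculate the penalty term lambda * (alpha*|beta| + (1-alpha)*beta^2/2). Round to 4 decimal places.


Compute:
L1 = 0.32 * 3.08 = 0.9856.
L2 = 0.68 * 3.08^2 / 2 = 3.2254.
Penalty = 0.51 * (0.9856 + 3.2254) = 2.1476.

2.1476


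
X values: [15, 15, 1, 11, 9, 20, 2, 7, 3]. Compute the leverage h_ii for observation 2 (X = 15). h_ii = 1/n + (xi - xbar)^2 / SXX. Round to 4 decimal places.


n = 9, xbar = 9.2222.
SXX = sum((xi - xbar)^2) = 349.5556.
h = 1/9 + (15 - 9.2222)^2 / 349.5556 = 0.2066.

0.2066


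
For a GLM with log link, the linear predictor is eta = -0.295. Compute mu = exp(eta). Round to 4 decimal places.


The inverse log link gives:
mu = exp(-0.295) = 0.7445.

0.7445


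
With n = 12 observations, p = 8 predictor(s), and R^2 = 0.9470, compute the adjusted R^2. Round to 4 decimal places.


Adjusted R^2 = 1 - (1 - R^2) * (n-1)/(n-p-1).
(1 - R^2) = 0.0530.
(n-1)/(n-p-1) = 11/3.
(1 - R^2) * (n-1) = 0.0530 * 11 = 0.5830.
Divide by (n-p-1): 0.5830 / 3 = 0.1943.
Adj R^2 = 1 - 0.1943 = 0.8057.

0.8057


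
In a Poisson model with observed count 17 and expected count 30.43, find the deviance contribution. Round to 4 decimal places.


First: ln(17/30.43) = -0.582216.
Then: 17 * -0.582216 = -9.897672.
y - mu = 17 - 30.43 = -13.43.
D = 2(-9.897672 - -13.43) = 7.064656, which rounds to 7.0647.

7.0647


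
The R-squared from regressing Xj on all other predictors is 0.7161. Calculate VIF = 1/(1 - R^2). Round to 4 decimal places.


Denominator: 1 - 0.7161 = 0.2839.
VIF = 1 / 0.2839 = 3.5224.

3.5224


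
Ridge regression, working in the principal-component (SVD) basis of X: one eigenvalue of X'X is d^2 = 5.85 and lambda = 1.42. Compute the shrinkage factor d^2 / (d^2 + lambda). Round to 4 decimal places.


Denominator = d^2 + lambda = 5.85 + 1.42 = 7.2700.
Shrinkage = 5.85 / 7.2700 = 0.8047.

0.8047


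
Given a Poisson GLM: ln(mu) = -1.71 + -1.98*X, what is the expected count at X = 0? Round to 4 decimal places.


Compute eta = -1.71 + -1.98 * 0 = -1.7100.
Apply inverse link: mu = e^-1.7100 = 0.1809.

0.1809


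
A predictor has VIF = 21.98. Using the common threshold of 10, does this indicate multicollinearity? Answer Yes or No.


Compare VIF = 21.98 to the threshold of 10.
21.98 >= 10, so the answer is Yes.

Yes


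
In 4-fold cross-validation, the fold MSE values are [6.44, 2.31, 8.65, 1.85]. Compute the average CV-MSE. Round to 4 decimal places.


Add all fold MSEs: 19.2500.
Divide by k = 4: 19.2500/4 = 4.8125.

4.8125


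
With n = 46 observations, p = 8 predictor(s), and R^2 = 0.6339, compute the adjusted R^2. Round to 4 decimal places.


Adjusted R^2 = 1 - (1 - R^2) * (n-1)/(n-p-1).
(1 - R^2) = 0.3661.
(n-1)/(n-p-1) = 45/37.
(1 - R^2) * (n-1) = 0.3661 * 45 = 16.4745.
Divide by (n-p-1): 16.4745 / 37 = 0.4453.
Adj R^2 = 1 - 0.4453 = 0.5547.

0.5547


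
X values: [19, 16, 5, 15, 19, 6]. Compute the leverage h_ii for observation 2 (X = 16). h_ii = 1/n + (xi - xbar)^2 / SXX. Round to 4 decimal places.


n = 6, xbar = 13.3333.
SXX = sum((xi - xbar)^2) = 197.3333.
h = 1/6 + (16 - 13.3333)^2 / 197.3333 = 0.2027.

0.2027


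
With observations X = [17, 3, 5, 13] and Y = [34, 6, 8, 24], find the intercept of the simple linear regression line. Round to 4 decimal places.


The slope is b1 = 2.0153.
Sample means are xbar = 9.5000 and ybar = 18.0000.
Intercept: b0 = 18.0000 - (2.0153)(9.5000) = -1.1450.

-1.1450


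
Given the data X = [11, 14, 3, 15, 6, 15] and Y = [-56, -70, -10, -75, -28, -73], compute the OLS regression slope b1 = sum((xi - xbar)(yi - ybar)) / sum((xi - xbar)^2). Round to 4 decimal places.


First compute the means: xbar = 10.6667, ybar = -52.0000.
Then S_xx = sum((xi - xbar)^2) = 129.3333.
S_xy = sum((xi - xbar)(yi - ybar)) = -686.0000.
b1 = S_xy / S_xx = -686.0000 / 129.3333 = -5.3041.

-5.3041


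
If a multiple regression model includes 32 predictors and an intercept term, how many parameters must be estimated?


Total coefficients = number of predictors + 1 (for the intercept).
= 32 + 1 = 33.

33


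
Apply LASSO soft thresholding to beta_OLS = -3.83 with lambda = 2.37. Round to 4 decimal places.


Check: |-3.83| = 3.83 vs lambda = 2.37.
Since |beta| > lambda, coefficient = sign(beta)*(|beta| - lambda) = -1.4600.
Soft-thresholded coefficient = -1.4600.

-1.4600


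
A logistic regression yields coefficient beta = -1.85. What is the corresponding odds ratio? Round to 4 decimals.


Odds ratio = exp(beta) = exp(-1.85).
= 0.1572.

0.1572


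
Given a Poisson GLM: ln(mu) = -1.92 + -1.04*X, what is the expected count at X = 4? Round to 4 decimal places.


Compute eta = -1.92 + -1.04 * 4 = -6.0800.
Apply inverse link: mu = e^-6.0800 = 0.0023.

0.0023


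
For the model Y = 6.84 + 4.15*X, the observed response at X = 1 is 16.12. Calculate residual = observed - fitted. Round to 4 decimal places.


Fitted value at X = 1 is yhat = 6.84 + 4.15*1 = 10.9900.
Residual = 16.12 - 10.9900 = 5.1300.

5.1300


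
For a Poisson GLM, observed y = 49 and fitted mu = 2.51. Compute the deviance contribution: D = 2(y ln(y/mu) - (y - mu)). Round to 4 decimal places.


y/mu = 49/2.51 = 19.521912 (approx.), and ln(49/2.51) = 2.971538.
y * ln(y/mu) = 49 * 2.971538 = 145.605362.
y - mu = 46.49.
D = 2 * (145.605362 - 46.49) = 198.230724, which rounds to 198.2307.

198.2307


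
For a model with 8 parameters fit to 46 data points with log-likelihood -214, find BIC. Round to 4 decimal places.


Compute k*ln(n) = 8*ln(46) = 8*3.828641 = 30.629128.
Then -2*loglik = 428.
BIC = 30.629128 + 428 = 458.629128, which rounds to 458.6291.

458.6291


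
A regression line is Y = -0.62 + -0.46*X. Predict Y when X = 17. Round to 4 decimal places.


Predicted value:
Y = -0.62 + (-0.46)(17) = -0.62 + -7.8200 = -8.4400.

-8.4400


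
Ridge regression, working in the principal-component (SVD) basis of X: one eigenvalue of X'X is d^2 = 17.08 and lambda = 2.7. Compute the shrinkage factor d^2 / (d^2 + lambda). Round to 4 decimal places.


Compute the denominator: 17.08 + 2.7 = 19.7800.
Shrinkage factor = 17.08 / 19.7800 = 0.8635.

0.8635


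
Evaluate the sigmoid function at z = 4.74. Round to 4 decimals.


First, exp(-4.7400) = 0.0087.
Then sigma(z) = 1/(1 + 0.0087) = 0.9913.

0.9913


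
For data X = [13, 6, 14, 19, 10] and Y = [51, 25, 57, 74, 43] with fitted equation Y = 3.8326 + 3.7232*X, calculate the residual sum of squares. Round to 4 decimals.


Compute predicted values, then residuals = yi - yhat_i.
Residuals: [-1.2342, -1.1718, 1.0426, -0.5734, 1.9354].
SSres = sum(residual^2) = 8.0579.

8.0579


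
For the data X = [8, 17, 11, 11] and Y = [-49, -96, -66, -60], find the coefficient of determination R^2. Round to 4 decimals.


Fit the OLS line: b0 = -5.7018, b1 = -5.2807.
SSres = 20.6316.
SStot = 1212.7500.
R^2 = 1 - 20.6316/1212.7500 = 0.9830.

0.9830


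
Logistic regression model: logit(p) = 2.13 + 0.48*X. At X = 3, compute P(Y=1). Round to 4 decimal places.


Linear predictor: z = 2.13 + 0.48 * 3 = 3.5700.
P = 1/(1 + exp(-3.5700)) = 1/(1 + 0.0282) = 0.9726.

0.9726


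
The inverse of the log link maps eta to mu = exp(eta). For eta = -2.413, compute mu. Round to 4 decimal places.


Apply the inverse link:
mu = e^-2.413 = 0.0895.

0.0895


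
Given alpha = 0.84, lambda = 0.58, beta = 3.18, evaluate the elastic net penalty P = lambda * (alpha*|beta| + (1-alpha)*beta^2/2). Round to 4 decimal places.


Compute:
L1 = 0.84 * 3.18 = 2.6712.
L2 = 0.16 * 3.18^2 / 2 = 0.8090.
Penalty = 0.58 * (2.6712 + 0.8090) = 2.0185.

2.0185


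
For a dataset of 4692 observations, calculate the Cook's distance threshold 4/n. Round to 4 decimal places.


Cook's distance cutoff = 4/n = 4/4692.
= 0.0009.

0.0009


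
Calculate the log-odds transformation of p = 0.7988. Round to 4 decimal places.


1 - p = 0.2012.
p/(1-p) = 3.9702.
logit = ln(3.9702) = 1.3788.

1.3788


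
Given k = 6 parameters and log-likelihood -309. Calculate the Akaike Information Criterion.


AIC = 2*6 - 2*(-309).
= 12 + 618 = 630.

630


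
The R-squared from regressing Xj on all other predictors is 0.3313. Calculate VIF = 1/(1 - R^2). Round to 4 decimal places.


Using VIF = 1/(1 - R^2_j):
1 - 0.3313 = 0.6687.
VIF = 1.4954.

1.4954


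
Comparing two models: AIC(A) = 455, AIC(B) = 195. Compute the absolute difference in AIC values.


|AIC_A - AIC_B| = |455 - 195| = 260.
Model B is preferred (lower AIC).

260


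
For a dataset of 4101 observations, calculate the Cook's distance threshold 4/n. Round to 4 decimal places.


Using the rule of thumb:
Threshold = 4 / 4101 = 0.0010.

0.0010


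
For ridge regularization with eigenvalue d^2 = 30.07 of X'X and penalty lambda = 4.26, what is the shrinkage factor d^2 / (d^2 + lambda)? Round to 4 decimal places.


d^2 + lambda = 30.07 + 4.26 = 34.3300.
Shrinkage factor = 30.07/34.3300 = 0.8759.

0.8759


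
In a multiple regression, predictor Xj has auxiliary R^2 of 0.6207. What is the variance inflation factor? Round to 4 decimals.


Denominator: 1 - 0.6207 = 0.3793.
VIF = 1 / 0.3793 = 2.6364.

2.6364


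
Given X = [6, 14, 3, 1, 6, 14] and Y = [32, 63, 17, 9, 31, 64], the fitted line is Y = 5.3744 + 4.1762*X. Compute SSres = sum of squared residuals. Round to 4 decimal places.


Compute predicted values, then residuals = yi - yhat_i.
Residuals: [1.5684, -0.8412, -0.9030, -0.5506, 0.5684, 0.1588].
SSres = sum(residual^2) = 4.6344.

4.6344


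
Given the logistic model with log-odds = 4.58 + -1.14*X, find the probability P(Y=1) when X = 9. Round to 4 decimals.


z = 4.58 + -1.14 * 9 = -5.6800.
Sigmoid: P = 1 / (1 + exp(5.6800)) = 0.0034.

0.0034


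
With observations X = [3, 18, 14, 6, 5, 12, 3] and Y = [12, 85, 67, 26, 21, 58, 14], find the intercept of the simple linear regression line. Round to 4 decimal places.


Compute b1 = 4.9041 from the OLS formula.
With xbar = 8.7143 and ybar = 40.4286, the intercept is:
b0 = 40.4286 - 4.9041 * 8.7143 = -2.3068.

-2.3068


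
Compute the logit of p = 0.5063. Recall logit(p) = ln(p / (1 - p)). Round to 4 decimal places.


Compute the odds: 0.5063/0.4937 = 1.0255.
Take the natural log: ln(1.0255) = 0.0252.

0.0252


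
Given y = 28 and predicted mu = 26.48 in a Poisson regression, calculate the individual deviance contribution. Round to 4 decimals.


First: ln(28/26.48) = 0.055815.
Then: 28 * 0.055815 = 1.562820.
y - mu = 28 - 26.48 = 1.52.
D = 2(1.562820 - 1.52) = 0.085640, which rounds to 0.0856.

0.0856


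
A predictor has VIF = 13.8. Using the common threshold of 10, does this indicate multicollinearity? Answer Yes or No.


The threshold is 10.
VIF = 13.8 is >= 10.
Multicollinearity indication: Yes.

Yes


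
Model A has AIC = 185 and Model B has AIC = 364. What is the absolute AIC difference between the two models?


|AIC_A - AIC_B| = |185 - 364| = 179.
Model A is preferred (lower AIC).

179


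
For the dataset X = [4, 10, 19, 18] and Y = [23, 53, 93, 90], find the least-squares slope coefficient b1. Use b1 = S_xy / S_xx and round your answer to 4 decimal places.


Calculate xbar = 12.7500, ybar = 64.7500.
S_xx = 150.7500, S_xy = 706.7500.
Using b1 = S_xy / S_xx = 706.7500 / 150.7500, we get b1 = 4.6882.

4.6882


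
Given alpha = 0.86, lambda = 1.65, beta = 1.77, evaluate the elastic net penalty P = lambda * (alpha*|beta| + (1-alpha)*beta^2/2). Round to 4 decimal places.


alpha * |beta| = 0.86 * 1.77 = 1.5222.
(1-alpha) * beta^2/2 = 0.14 * 3.1329/2 = 0.2193.
Total = 1.65 * (1.5222 + 0.2193) = 2.8735.

2.8735


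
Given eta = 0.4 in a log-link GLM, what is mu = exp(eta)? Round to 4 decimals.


mu = exp(eta) = exp(0.4).
= 1.4918.

1.4918


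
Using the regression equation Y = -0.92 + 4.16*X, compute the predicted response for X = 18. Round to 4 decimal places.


Substitute X = 18 into the equation:
Y = -0.92 + 4.16 * 18 = -0.92 + 74.8800 = 73.9600.

73.9600


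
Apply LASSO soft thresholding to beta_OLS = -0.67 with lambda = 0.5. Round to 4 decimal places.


|beta_OLS| = 0.67.
lambda = 0.5.
Since |beta| > lambda, coefficient = sign(beta)*(|beta| - lambda) = -0.1700.
Result = -0.1700.

-0.1700


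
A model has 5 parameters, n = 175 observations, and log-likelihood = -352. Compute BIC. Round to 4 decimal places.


ln(175) = 5.164786.
k * ln(n) = 5 * 5.164786 = 25.823930.
-2L = 704.
BIC = 25.823930 + 704 = 729.823930, which rounds to 729.8239.

729.8239


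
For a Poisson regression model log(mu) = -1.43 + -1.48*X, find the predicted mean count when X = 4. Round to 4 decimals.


Compute eta = -1.43 + -1.48 * 4 = -7.3500.
Apply inverse link: mu = e^-7.3500 = 0.0006.

0.0006


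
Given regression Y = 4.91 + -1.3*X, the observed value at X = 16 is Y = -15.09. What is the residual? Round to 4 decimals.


Compute yhat = 4.91 + (-1.3)(16) = -15.8900.
Residual = actual - predicted = -15.09 - -15.8900 = 0.8000.

0.8000


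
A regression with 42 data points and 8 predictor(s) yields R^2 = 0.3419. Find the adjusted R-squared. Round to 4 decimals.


Adjusted R^2 = 1 - (1 - R^2) * (n-1)/(n-p-1).
(1 - R^2) = 0.6581.
(n-1)/(n-p-1) = 41/33.
(1 - R^2) * (n-1) = 0.6581 * 41 = 26.9821.
Divide by (n-p-1): 26.9821 / 33 = 0.8176.
Adj R^2 = 1 - 0.8176 = 0.1824.

0.1824


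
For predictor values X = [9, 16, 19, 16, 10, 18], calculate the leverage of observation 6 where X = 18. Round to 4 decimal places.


Compute xbar = 14.6667 with n = 6 observations.
SXX = 87.3333.
Leverage = 1/6 + (18 - 14.6667)^2/87.3333 = 0.2939.

0.2939


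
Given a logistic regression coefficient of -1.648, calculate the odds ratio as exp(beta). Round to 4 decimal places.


exp(-1.648) = 0.1924.
So the odds ratio is 0.1924.

0.1924


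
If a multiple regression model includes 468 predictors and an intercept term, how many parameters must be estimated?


Each predictor gets one coefficient, plus one intercept.
Total parameters = 468 + 1 = 469.

469


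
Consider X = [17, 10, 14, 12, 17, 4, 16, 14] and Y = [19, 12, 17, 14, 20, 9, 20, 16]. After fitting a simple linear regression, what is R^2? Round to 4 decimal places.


Fit the OLS line: b0 = 4.4272, b1 = 0.8806.
SSres = 6.9646.
SStot = 110.8750.
R^2 = 1 - 6.9646/110.8750 = 0.9372.

0.9372


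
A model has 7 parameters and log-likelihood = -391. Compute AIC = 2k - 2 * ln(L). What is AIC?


Compute:
2k = 2*7 = 14.
-2*loglik = -2*(-391) = 782.
AIC = 14 + 782 = 796.

796


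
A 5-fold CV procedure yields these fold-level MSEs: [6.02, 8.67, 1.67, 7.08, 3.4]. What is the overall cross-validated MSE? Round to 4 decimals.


Add all fold MSEs: 26.8400.
Divide by k = 5: 26.8400/5 = 5.3680.

5.3680


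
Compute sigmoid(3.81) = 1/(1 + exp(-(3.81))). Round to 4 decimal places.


Compute exp(-3.8100) = 0.0221.
Sigmoid = 1 / (1 + 0.0221) = 1 / 1.0221 = 0.9783.

0.9783


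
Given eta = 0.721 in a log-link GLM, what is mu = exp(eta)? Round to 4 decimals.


The inverse log link gives:
mu = exp(0.721) = 2.0565.

2.0565


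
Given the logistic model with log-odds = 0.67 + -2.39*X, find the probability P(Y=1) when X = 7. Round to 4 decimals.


Compute z = 0.67 + (-2.39)(7) = -16.0600.
exp(-z) = 9435596.9073.
P = 1/(1 + 9435596.9073) = 0.0000.

0.0000


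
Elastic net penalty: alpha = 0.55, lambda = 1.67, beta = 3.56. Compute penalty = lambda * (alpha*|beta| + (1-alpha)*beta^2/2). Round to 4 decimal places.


L1 component = 0.55 * |3.56| = 1.9580.
L2 component = 0.45 * 3.56^2 / 2 = 2.8516.
Penalty = 1.67 * (1.9580 + 2.8516) = 1.67 * 4.8096 = 8.0320.

8.0320


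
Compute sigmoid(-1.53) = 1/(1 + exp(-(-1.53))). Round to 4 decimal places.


First, exp(1.5300) = 4.6182.
Then sigma(z) = 1/(1 + 4.6182) = 0.1780.

0.1780


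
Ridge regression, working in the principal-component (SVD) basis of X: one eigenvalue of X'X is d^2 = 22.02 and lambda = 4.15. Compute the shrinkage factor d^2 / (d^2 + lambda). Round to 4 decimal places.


d^2 + lambda = 22.02 + 4.15 = 26.1700.
Shrinkage factor = 22.02/26.1700 = 0.8414.

0.8414


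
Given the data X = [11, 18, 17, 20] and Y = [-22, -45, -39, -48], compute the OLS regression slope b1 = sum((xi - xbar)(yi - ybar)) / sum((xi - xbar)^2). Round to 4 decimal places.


First compute the means: xbar = 16.5000, ybar = -38.5000.
Then S_xx = sum((xi - xbar)^2) = 45.0000.
S_xy = sum((xi - xbar)(yi - ybar)) = -134.0000.
b1 = S_xy / S_xx = -134.0000 / 45.0000 = -2.9778.

-2.9778


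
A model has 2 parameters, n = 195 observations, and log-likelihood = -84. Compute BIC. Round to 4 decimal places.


Compute k*ln(n) = 2*ln(195) = 2*5.273000 = 10.546000.
Then -2*loglik = 168.
BIC = 10.546000 + 168 = 178.546000, which rounds to 178.5460.

178.5460


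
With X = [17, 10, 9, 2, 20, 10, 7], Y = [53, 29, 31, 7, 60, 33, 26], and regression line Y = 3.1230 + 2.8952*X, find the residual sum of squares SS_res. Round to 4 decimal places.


Predicted values from Y = 3.1230 + 2.8952*X.
Residuals: [0.6586, -3.0750, 1.8202, -1.9134, -1.0270, 0.9250, 2.6106].
SSres = 25.5892.

25.5892


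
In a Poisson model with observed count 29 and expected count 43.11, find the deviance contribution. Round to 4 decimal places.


y/mu = 29/43.11 = 0.672698 (approx.), and ln(29/43.11) = -0.396459.
y * ln(y/mu) = 29 * -0.396459 = -11.497311.
y - mu = -14.11.
D = 2 * (-11.497311 - -14.11) = 5.225378, which rounds to 5.2254.

5.2254


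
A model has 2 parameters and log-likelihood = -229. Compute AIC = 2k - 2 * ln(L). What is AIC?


AIC = 2*2 - 2*(-229).
= 4 + 458 = 462.

462


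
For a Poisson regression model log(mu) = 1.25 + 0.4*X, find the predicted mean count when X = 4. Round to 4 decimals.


Linear predictor: eta = 1.25 + (0.4)(4) = 2.8500.
Expected count: mu = exp(2.8500) = 17.2878.

17.2878


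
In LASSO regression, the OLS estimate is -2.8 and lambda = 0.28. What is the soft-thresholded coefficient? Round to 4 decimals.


|beta_OLS| = 2.8.
lambda = 0.28.
Since |beta| > lambda, coefficient = sign(beta)*(|beta| - lambda) = -2.5200.
Result = -2.5200.

-2.5200


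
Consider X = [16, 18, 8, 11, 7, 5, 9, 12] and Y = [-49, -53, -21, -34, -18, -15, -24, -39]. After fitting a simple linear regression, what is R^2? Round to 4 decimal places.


Fit the OLS line: b0 = 2.6864, b1 = -3.1918.
SSres = 30.7455.
SStot = 1451.8750.
R^2 = 1 - 30.7455/1451.8750 = 0.9788.

0.9788


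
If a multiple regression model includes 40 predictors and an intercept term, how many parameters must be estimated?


Total coefficients = number of predictors + 1 (for the intercept).
= 40 + 1 = 41.

41


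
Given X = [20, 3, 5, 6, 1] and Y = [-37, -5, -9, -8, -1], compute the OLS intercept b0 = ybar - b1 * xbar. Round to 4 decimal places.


The slope is b1 = -1.8982.
Sample means are xbar = 7.0000 and ybar = -12.0000.
Intercept: b0 = -12.0000 - (-1.8982)(7.0000) = 1.2876.

1.2876


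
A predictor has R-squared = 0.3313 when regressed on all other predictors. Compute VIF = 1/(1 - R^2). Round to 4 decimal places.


Using VIF = 1/(1 - R^2_j):
1 - 0.3313 = 0.6687.
VIF = 1.4954.

1.4954


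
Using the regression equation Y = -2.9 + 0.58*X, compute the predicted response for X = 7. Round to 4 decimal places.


Plug X = 7 into Y = -2.9 + 0.58*X:
Y = -2.9 + 4.0600 = 1.1600.

1.1600


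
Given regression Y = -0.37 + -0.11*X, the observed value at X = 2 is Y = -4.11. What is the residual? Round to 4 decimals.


Predicted = -0.37 + -0.11 * 2 = -0.5900.
Residual = -4.11 - -0.5900 = -3.5200.

-3.5200


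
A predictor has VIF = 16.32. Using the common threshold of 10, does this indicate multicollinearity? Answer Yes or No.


Compare VIF = 16.32 to the threshold of 10.
16.32 >= 10, so the answer is Yes.

Yes


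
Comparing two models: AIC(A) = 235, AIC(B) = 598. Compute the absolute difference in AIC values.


Absolute difference = |235 - 598| = 363.
The model with lower AIC (A) is preferred.

363


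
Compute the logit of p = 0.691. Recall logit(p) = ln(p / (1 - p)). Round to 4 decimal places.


Compute the odds: 0.691/0.309 = 2.2362.
Take the natural log: ln(2.2362) = 0.8048.

0.8048


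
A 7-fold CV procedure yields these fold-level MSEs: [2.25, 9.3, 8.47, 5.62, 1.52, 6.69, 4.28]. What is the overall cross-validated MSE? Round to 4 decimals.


Sum of fold MSEs = 38.1300.
Average = 38.1300 / 7 = 5.4471.

5.4471


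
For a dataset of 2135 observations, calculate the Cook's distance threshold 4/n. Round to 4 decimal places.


Cook's distance cutoff = 4/n = 4/2135.
= 0.0019.

0.0019


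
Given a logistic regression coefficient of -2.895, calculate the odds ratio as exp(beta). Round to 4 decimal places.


Odds ratio = exp(beta) = exp(-2.895).
= 0.0553.

0.0553


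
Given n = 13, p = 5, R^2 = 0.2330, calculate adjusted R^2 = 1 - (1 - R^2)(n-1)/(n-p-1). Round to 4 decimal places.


Adjusted R^2 = 1 - (1 - R^2) * (n-1)/(n-p-1).
(1 - R^2) = 0.7670.
(n-1)/(n-p-1) = 12/7.
(1 - R^2) * (n-1) = 0.7670 * 12 = 9.2040.
Divide by (n-p-1): 9.2040 / 7 = 1.3149.
Adj R^2 = 1 - 1.3149 = -0.3149.

-0.3149


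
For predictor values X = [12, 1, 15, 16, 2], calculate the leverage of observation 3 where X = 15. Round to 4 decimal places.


Mean of X: xbar = 9.2000.
SXX = 206.8000.
For X = 15: h = 1/5 + (15 - 9.2000)^2/206.8000 = 0.3627.

0.3627


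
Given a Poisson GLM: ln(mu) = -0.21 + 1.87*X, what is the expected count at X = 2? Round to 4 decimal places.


eta = -0.21 + 1.87 * 2 = 3.5300.
mu = exp(3.5300) = 34.1240.

34.1240


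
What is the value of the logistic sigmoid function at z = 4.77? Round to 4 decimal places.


Compute exp(-4.7700) = 0.0085.
Sigmoid = 1 / (1 + 0.0085) = 1 / 1.0085 = 0.9916.

0.9916


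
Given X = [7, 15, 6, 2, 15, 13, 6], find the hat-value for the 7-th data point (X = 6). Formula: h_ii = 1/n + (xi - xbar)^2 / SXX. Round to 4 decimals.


Mean of X: xbar = 9.1429.
SXX = 158.8571.
For X = 6: h = 1/7 + (6 - 9.1429)^2/158.8571 = 0.2050.

0.2050


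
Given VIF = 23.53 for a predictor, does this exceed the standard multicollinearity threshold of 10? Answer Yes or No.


Compare VIF = 23.53 to the threshold of 10.
23.53 >= 10, so the answer is Yes.

Yes


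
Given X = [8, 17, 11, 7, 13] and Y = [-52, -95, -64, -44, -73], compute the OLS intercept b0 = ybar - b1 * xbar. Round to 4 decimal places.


First find the slope: b1 = -4.9136.
Means: xbar = 11.2000, ybar = -65.6000.
b0 = ybar - b1 * xbar = -65.6000 - -4.9136 * 11.2000 = -10.5679.

-10.5679


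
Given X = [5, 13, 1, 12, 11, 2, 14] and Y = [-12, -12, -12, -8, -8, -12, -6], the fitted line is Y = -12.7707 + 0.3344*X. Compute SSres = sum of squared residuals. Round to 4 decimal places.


Compute predicted values, then residuals = yi - yhat_i.
Residuals: [-0.9013, -3.5765, 0.4363, 0.7579, 1.0923, 0.1019, 2.0891].
SSres = sum(residual^2) = 19.9363.

19.9363


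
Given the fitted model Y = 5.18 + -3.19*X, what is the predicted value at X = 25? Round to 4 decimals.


Plug X = 25 into Y = 5.18 + -3.19*X:
Y = 5.18 + -79.7500 = -74.5700.

-74.5700


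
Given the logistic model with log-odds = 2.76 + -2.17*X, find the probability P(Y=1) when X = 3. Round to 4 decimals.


z = 2.76 + -2.17 * 3 = -3.7500.
Sigmoid: P = 1 / (1 + exp(3.7500)) = 0.0230.

0.0230


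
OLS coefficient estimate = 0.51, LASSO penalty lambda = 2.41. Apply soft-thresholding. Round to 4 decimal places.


Check: |0.51| = 0.51 vs lambda = 2.41.
Since |beta| <= lambda, the coefficient is set to 0.
Soft-thresholded coefficient = 0.0000.

0.0000


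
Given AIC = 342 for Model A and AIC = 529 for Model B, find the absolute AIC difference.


Compute |342 - 529| = 187.
Model A has the smaller AIC.

187


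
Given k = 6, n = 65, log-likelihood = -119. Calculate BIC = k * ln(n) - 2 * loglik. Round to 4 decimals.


Compute k*ln(n) = 6*ln(65) = 6*4.174387 = 25.046322.
Then -2*loglik = 238.
BIC = 25.046322 + 238 = 263.046322, which rounds to 263.0463.

263.0463


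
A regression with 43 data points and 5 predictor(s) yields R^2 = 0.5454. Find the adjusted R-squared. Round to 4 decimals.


Using the formula:
(1 - 0.5454) = 0.4546.
Multiply by 42/37: 0.4546 * 42 = 19.0932, then 19.0932 / 37 = 0.5160.
Adj R^2 = 1 - 0.5160 = 0.4840.

0.4840


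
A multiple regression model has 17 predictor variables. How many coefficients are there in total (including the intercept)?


Each predictor gets one coefficient, plus one intercept.
Total parameters = 17 + 1 = 18.

18


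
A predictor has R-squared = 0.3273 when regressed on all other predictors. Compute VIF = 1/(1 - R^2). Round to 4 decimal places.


Denominator: 1 - 0.3273 = 0.6727.
VIF = 1 / 0.6727 = 1.4865.

1.4865


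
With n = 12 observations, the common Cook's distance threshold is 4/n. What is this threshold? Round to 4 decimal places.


Cook's distance cutoff = 4/n = 4/12.
= 0.3333.

0.3333


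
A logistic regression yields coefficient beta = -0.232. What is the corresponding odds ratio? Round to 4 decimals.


exp(-0.232) = 0.7929.
So the odds ratio is 0.7929.

0.7929


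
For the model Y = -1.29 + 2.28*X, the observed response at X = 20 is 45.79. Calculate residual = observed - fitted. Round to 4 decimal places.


Compute yhat = -1.29 + (2.28)(20) = 44.3100.
Residual = actual - predicted = 45.79 - 44.3100 = 1.4800.

1.4800


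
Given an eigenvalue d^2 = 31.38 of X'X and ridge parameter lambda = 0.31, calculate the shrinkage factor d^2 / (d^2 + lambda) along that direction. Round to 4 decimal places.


Denominator = d^2 + lambda = 31.38 + 0.31 = 31.6900.
Shrinkage = 31.38 / 31.6900 = 0.9902.

0.9902


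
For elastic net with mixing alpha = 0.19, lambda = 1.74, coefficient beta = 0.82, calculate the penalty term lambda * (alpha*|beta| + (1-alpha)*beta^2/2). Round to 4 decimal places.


alpha * |beta| = 0.19 * 0.82 = 0.1558.
(1-alpha) * beta^2/2 = 0.81 * 0.6724/2 = 0.2723.
Total = 1.74 * (0.1558 + 0.2723) = 0.7449.

0.7449


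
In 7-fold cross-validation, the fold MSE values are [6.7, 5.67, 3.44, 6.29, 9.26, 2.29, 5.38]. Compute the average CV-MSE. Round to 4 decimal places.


Add all fold MSEs: 39.0300.
Divide by k = 7: 39.0300/7 = 5.5757.

5.5757


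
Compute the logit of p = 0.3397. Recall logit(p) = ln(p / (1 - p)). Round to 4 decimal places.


Compute the odds: 0.3397/0.6603 = 0.5145.
Take the natural log: ln(0.5145) = -0.6646.

-0.6646


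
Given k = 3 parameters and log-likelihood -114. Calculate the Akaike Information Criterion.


Compute:
2k = 2*3 = 6.
-2*loglik = -2*(-114) = 228.
AIC = 6 + 228 = 234.

234


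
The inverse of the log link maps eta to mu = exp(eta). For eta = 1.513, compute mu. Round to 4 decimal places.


mu = exp(eta) = exp(1.513).
= 4.5403.

4.5403


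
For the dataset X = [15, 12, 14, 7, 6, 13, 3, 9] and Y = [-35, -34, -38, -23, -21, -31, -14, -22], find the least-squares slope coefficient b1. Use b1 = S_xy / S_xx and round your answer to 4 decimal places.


The sample means are xbar = 9.8750 and ybar = -27.2500.
Compute S_xx = 128.8750 and S_xy = -242.2500.
Slope b1 = S_xy / S_xx = -242.2500 / 128.8750 = -1.8797.

-1.8797


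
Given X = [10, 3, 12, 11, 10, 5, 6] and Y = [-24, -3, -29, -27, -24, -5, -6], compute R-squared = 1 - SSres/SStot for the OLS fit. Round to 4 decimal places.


After computing the OLS fit (b0=10.0504, b1=-3.3044):
SSres = 29.1472, SStot = 802.8571.
R^2 = 1 - 29.1472/802.8571 = 0.9637.

0.9637


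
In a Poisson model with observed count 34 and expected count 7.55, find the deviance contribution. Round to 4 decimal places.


y/mu = 34/7.55 = 4.503311 (approx.), and ln(34/7.55) = 1.504813.
y * ln(y/mu) = 34 * 1.504813 = 51.163642.
y - mu = 26.45.
D = 2 * (51.163642 - 26.45) = 49.427284, which rounds to 49.4273.

49.4273


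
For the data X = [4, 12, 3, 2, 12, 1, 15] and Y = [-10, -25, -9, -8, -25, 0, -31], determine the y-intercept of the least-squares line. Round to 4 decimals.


First find the slope: b1 = -1.9600.
Means: xbar = 7.0000, ybar = -15.4286.
b0 = ybar - b1 * xbar = -15.4286 - -1.9600 * 7.0000 = -1.7086.

-1.7086


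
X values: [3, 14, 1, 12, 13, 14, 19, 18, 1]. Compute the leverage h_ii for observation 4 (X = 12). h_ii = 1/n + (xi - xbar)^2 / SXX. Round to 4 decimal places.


Compute xbar = 10.5556 with n = 9 observations.
SXX = 398.2222.
Leverage = 1/9 + (12 - 10.5556)^2/398.2222 = 0.1164.

0.1164


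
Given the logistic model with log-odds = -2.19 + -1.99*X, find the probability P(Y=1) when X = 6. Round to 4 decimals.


Compute z = -2.19 + (-1.99)(6) = -14.1300.
exp(-z) = 1369559.8927.
P = 1/(1 + 1369559.8927) = 0.0000.

0.0000


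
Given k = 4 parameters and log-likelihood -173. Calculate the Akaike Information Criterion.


Compute:
2k = 2*4 = 8.
-2*loglik = -2*(-173) = 346.
AIC = 8 + 346 = 354.

354


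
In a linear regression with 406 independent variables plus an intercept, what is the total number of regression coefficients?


Each predictor gets one coefficient, plus one intercept.
Total parameters = 406 + 1 = 407.

407


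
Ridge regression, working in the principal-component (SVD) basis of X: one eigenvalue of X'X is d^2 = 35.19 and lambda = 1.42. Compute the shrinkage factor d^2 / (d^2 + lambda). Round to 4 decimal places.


Compute the denominator: 35.19 + 1.42 = 36.6100.
Shrinkage factor = 35.19 / 36.6100 = 0.9612.

0.9612


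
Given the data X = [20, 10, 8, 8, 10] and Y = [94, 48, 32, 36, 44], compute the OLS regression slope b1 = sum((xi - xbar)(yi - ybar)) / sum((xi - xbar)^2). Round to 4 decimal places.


First compute the means: xbar = 11.2000, ybar = 50.8000.
Then S_xx = sum((xi - xbar)^2) = 100.8000.
S_xy = sum((xi - xbar)(yi - ybar)) = 499.2000.
b1 = S_xy / S_xx = 499.2000 / 100.8000 = 4.9524.

4.9524


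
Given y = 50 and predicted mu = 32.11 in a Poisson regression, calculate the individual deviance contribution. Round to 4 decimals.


Compute y*ln(y/mu) = 50*ln(50/32.11) = 50*0.442855 = 22.142750.
y - mu = 17.89.
D = 2*(22.142750 - (17.89)) = 8.505500, which rounds to 8.5055.

8.5055


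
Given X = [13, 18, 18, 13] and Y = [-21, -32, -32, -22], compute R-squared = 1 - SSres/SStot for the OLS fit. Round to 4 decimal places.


After computing the OLS fit (b0=5.8000, b1=-2.1000):
SSres = 0.5000, SStot = 110.7500.
R^2 = 1 - 0.5000/110.7500 = 0.9955.

0.9955


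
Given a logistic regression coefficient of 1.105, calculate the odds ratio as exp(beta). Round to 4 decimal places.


The odds ratio is computed as:
OR = e^(1.105) = 3.0192.

3.0192


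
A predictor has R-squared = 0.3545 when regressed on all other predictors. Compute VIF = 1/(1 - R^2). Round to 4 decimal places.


Using VIF = 1/(1 - R^2_j):
1 - 0.3545 = 0.6455.
VIF = 1.5492.

1.5492


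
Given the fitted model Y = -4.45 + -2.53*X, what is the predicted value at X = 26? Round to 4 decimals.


Predicted value:
Y = -4.45 + (-2.53)(26) = -4.45 + -65.7800 = -70.2300.

-70.2300


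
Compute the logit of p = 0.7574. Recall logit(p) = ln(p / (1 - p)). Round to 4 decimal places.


Compute the odds: 0.7574/0.2426 = 3.1220.
Take the natural log: ln(3.1220) = 1.1385.

1.1385


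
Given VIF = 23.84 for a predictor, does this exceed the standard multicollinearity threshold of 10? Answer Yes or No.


The threshold is 10.
VIF = 23.84 is >= 10.
Multicollinearity indication: Yes.

Yes


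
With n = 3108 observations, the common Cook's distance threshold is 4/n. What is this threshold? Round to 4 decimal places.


Using the rule of thumb:
Threshold = 4 / 3108 = 0.0013.

0.0013


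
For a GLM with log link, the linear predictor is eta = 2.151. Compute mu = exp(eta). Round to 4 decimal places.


mu = exp(eta) = exp(2.151).
= 8.5934.

8.5934


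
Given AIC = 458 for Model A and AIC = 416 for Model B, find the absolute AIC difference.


Compute |458 - 416| = 42.
Model B has the smaller AIC.

42


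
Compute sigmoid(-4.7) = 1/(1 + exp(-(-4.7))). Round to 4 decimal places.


exp(4.7000) = 109.9472.
1 + exp(-z) = 110.9472.
sigmoid = 1/110.9472 = 0.0090.

0.0090


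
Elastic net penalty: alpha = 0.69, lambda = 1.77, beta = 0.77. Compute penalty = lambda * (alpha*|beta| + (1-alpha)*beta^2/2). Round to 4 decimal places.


alpha * |beta| = 0.69 * 0.77 = 0.5313.
(1-alpha) * beta^2/2 = 0.31 * 0.5929/2 = 0.0919.
Total = 1.77 * (0.5313 + 0.0919) = 1.1031.

1.1031


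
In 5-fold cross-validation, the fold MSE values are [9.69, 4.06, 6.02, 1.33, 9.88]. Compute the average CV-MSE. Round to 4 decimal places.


Total MSE across folds = 30.9800.
CV-MSE = 30.9800/5 = 6.1960.

6.1960


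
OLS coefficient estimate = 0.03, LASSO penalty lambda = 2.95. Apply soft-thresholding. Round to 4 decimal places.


|beta_OLS| = 0.03.
lambda = 2.95.
Since |beta| <= lambda, the coefficient is set to 0.
Result = 0.0000.

0.0000


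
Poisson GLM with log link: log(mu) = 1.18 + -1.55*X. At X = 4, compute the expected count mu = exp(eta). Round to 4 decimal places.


Compute eta = 1.18 + -1.55 * 4 = -5.0200.
Apply inverse link: mu = e^-5.0200 = 0.0066.

0.0066


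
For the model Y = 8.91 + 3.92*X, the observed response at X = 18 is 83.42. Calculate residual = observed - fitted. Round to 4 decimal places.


Fitted value at X = 18 is yhat = 8.91 + 3.92*18 = 79.4700.
Residual = 83.42 - 79.4700 = 3.9500.

3.9500


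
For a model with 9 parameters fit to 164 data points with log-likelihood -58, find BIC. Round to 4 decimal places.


Compute k*ln(n) = 9*ln(164) = 9*5.099866 = 45.898794.
Then -2*loglik = 116.
BIC = 45.898794 + 116 = 161.898794, which rounds to 161.8988.

161.8988


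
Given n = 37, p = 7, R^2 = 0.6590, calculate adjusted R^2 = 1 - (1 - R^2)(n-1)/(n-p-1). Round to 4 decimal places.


Plug in: Adj R^2 = 1 - (1 - 0.6590) * 36/29.
= 1 - 0.3410 * 36/29
= 1 - 12.2760 / 29
= 1 - 0.4233 = 0.5767.

0.5767


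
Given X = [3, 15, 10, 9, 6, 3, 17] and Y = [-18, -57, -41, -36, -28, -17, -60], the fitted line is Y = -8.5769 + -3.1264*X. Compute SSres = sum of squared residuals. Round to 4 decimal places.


Predicted values from Y = -8.5769 + -3.1264*X.
Residuals: [-0.0439, -1.5271, -1.1591, 0.7145, -0.6647, 0.9561, 1.7257].
SSres = 8.5220.

8.5220


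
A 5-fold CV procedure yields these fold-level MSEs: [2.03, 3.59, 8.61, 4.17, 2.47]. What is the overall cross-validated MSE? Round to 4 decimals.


Total MSE across folds = 20.8700.
CV-MSE = 20.8700/5 = 4.1740.

4.1740


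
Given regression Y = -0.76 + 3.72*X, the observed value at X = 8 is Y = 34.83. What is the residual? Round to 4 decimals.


Compute yhat = -0.76 + (3.72)(8) = 29.0000.
Residual = actual - predicted = 34.83 - 29.0000 = 5.8300.

5.8300
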